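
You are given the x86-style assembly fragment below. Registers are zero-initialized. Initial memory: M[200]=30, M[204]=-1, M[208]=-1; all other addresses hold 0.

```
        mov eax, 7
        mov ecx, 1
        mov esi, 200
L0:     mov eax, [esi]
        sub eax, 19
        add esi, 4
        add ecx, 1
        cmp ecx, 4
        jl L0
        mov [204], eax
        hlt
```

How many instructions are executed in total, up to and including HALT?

eax=7
ecx=1
esi=200
eax=M[200]=30
eax=30-19=11
esi=200+4=204
ecx=1+1=2
cmp ecx, 4  (cmp 2,4)
jl L0: taken
eax=M[204]=-1
eax=(-1)-19=-20
esi=204+4=208
ecx=2+1=3
cmp ecx, 4  (cmp 3,4)
jl L0: taken
eax=M[208]=-1
eax=(-1)-19=-20
esi=208+4=212
ecx=3+1=4
cmp ecx, 4  (cmp 4,4)
jl L0: not taken
mov [204], eax → M[204]=-20
halt.
Total executed instructions: 23.

23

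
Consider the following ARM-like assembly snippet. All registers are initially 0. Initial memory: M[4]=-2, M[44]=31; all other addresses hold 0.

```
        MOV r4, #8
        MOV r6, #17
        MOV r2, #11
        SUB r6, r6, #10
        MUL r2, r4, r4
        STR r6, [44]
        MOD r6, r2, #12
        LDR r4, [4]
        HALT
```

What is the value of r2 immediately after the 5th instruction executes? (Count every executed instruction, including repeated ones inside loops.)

after MOV r4, #8: r4=8
after MOV r6, #17: r6=17
after MOV r2, #11: r2=11
after SUB r6, r6, #10: r6=17-10=7
after MUL r2, r4, r4: r2=8*8=64
After step 5: r2 = 64.

64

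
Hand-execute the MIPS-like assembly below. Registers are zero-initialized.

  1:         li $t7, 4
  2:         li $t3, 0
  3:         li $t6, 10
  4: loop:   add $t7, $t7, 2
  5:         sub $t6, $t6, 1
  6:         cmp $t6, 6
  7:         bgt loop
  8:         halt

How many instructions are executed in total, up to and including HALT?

after li $t7, 4: $t7=4
after li $t3, 0: $t3=0
after li $t6, 10: $t6=10
after add $t7, $t7, 2: $t7=4+2=6
after sub $t6, $t6, 1: $t6=10-1=9
cmp $t6, 6  (cmp 9,6)
bgt loop: taken
after add $t7, $t7, 2: $t7=6+2=8
after sub $t6, $t6, 1: $t6=9-1=8
cmp $t6, 6  (cmp 8,6)
bgt loop: taken
after add $t7, $t7, 2: $t7=8+2=10
after sub $t6, $t6, 1: $t6=8-1=7
cmp $t6, 6  (cmp 7,6)
bgt loop: taken
after add $t7, $t7, 2: $t7=10+2=12
after sub $t6, $t6, 1: $t6=7-1=6
cmp $t6, 6  (cmp 6,6)
bgt loop: not taken
halt.
Total executed instructions: 20.

20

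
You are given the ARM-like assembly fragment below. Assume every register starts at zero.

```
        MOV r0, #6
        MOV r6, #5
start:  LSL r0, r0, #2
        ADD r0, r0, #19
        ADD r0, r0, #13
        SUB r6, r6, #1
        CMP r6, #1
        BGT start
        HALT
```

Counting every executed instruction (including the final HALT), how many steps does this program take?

27

r0=6
r6=5
r0=6<<2=24
r0=24+19=43
r0=43+13=56
r6=5-1=4
CMP r6, #1  (cmp 4,1)
BGT start: taken
r0=56<<2=224
r0=224+19=243
r0=243+13=256
r6=4-1=3
CMP r6, #1  (cmp 3,1)
BGT start: taken
r0=256<<2=1024
r0=1024+19=1043
r0=1043+13=1056
r6=3-1=2
CMP r6, #1  (cmp 2,1)
BGT start: taken
r0=1056<<2=4224
r0=4224+19=4243
r0=4243+13=4256
r6=2-1=1
CMP r6, #1  (cmp 1,1)
BGT start: not taken
halt.
Total executed instructions: 27.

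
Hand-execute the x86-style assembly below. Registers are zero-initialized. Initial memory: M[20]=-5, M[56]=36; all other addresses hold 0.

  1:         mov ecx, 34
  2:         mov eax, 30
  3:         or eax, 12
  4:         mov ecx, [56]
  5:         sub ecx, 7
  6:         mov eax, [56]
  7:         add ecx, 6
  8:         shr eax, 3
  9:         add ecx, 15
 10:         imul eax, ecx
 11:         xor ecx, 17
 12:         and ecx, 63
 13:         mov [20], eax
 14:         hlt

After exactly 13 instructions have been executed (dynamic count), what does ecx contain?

after mov ecx, 34: ecx=34
after mov eax, 30: eax=30
after or eax, 12: eax=30|12=30
after mov ecx, [56]: ecx=M[56]=36
after sub ecx, 7: ecx=36-7=29
after mov eax, [56]: eax=M[56]=36
after add ecx, 6: ecx=29+6=35
after shr eax, 3: eax=36>>3=4
after add ecx, 15: ecx=35+15=50
after imul eax, ecx: eax=4*50=200
after xor ecx, 17: ecx=50^17=35
after and ecx, 63: ecx=35&63=35
mov [20], eax → M[20]=200
After step 13: ecx = 35.

35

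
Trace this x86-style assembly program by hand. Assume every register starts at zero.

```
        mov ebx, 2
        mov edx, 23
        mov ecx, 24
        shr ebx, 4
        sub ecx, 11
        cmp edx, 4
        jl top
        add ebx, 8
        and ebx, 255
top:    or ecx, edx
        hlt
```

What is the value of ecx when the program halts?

mov ebx, 2 → ebx=2
mov edx, 23 → edx=23
mov ecx, 24 → ecx=24
shr ebx, 4 → ebx=2>>4=0
sub ecx, 11 → ecx=24-11=13
cmp edx, 4  (cmp 23,4)
jl top: not taken
add ebx, 8 → ebx=0+8=8
and ebx, 255 → ebx=8&255=8
or ecx, edx → ecx=13|23=31
halt.

31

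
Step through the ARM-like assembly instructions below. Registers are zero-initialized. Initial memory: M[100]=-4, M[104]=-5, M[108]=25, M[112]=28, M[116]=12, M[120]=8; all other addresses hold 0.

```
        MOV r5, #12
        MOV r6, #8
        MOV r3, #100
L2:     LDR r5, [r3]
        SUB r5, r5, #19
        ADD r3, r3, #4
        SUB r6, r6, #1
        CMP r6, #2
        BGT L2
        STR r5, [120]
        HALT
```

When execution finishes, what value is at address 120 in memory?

-11

MOV r5, #12 → r5=12
MOV r6, #8 → r6=8
MOV r3, #100 → r3=100
LDR r5, [r3] → r5=M[100]=-4
SUB r5, r5, #19 → r5=(-4)-19=-23
ADD r3, r3, #4 → r3=100+4=104
SUB r6, r6, #1 → r6=8-1=7
CMP r6, #2  (cmp 7,2)
BGT L2: taken
LDR r5, [r3] → r5=M[104]=-5
SUB r5, r5, #19 → r5=(-5)-19=-24
ADD r3, r3, #4 → r3=104+4=108
SUB r6, r6, #1 → r6=7-1=6
CMP r6, #2  (cmp 6,2)
BGT L2: taken
LDR r5, [r3] → r5=M[108]=25
SUB r5, r5, #19 → r5=25-19=6
ADD r3, r3, #4 → r3=108+4=112
SUB r6, r6, #1 → r6=6-1=5
CMP r6, #2  (cmp 5,2)
BGT L2: taken
LDR r5, [r3] → r5=M[112]=28
SUB r5, r5, #19 → r5=28-19=9
ADD r3, r3, #4 → r3=112+4=116
SUB r6, r6, #1 → r6=5-1=4
CMP r6, #2  (cmp 4,2)
BGT L2: taken
LDR r5, [r3] → r5=M[116]=12
SUB r5, r5, #19 → r5=12-19=-7
ADD r3, r3, #4 → r3=116+4=120
SUB r6, r6, #1 → r6=4-1=3
CMP r6, #2  (cmp 3,2)
BGT L2: taken
LDR r5, [r3] → r5=M[120]=8
SUB r5, r5, #19 → r5=8-19=-11
ADD r3, r3, #4 → r3=120+4=124
SUB r6, r6, #1 → r6=3-1=2
CMP r6, #2  (cmp 2,2)
BGT L2: not taken
STR r5, [120] → M[120]=-11
halt.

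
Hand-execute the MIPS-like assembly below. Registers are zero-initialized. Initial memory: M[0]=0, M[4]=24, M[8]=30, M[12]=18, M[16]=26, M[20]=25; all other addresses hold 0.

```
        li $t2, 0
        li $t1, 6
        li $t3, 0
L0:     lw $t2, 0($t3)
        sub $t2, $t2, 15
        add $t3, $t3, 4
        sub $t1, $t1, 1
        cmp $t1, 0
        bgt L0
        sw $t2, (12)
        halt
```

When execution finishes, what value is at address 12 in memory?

10

after li $t2, 0: $t2=0
after li $t1, 6: $t1=6
after li $t3, 0: $t3=0
after lw $t2, 0($t3): $t2=M[0]=0
after sub $t2, $t2, 15: $t2=0-15=-15
after add $t3, $t3, 4: $t3=0+4=4
after sub $t1, $t1, 1: $t1=6-1=5
cmp $t1, 0  (cmp 5,0)
bgt L0: taken
after lw $t2, 0($t3): $t2=M[4]=24
after sub $t2, $t2, 15: $t2=24-15=9
after add $t3, $t3, 4: $t3=4+4=8
after sub $t1, $t1, 1: $t1=5-1=4
cmp $t1, 0  (cmp 4,0)
bgt L0: taken
after lw $t2, 0($t3): $t2=M[8]=30
after sub $t2, $t2, 15: $t2=30-15=15
after add $t3, $t3, 4: $t3=8+4=12
after sub $t1, $t1, 1: $t1=4-1=3
cmp $t1, 0  (cmp 3,0)
bgt L0: taken
after lw $t2, 0($t3): $t2=M[12]=18
after sub $t2, $t2, 15: $t2=18-15=3
after add $t3, $t3, 4: $t3=12+4=16
after sub $t1, $t1, 1: $t1=3-1=2
cmp $t1, 0  (cmp 2,0)
bgt L0: taken
after lw $t2, 0($t3): $t2=M[16]=26
after sub $t2, $t2, 15: $t2=26-15=11
after add $t3, $t3, 4: $t3=16+4=20
after sub $t1, $t1, 1: $t1=2-1=1
cmp $t1, 0  (cmp 1,0)
bgt L0: taken
after lw $t2, 0($t3): $t2=M[20]=25
after sub $t2, $t2, 15: $t2=25-15=10
after add $t3, $t3, 4: $t3=20+4=24
after sub $t1, $t1, 1: $t1=1-1=0
cmp $t1, 0  (cmp 0,0)
bgt L0: not taken
sw $t2, (12) → M[12]=10
halt.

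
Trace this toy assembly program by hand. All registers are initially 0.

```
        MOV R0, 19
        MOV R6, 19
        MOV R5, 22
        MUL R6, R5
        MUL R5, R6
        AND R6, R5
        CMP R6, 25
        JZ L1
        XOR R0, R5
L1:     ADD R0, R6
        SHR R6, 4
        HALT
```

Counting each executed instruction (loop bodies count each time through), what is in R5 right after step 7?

MOV R0, 19 → R0=19
MOV R6, 19 → R6=19
MOV R5, 22 → R5=22
MUL R6, R5 → R6=19*22=418
MUL R5, R6 → R5=22*418=9196
AND R6, R5 → R6=418&9196=416
CMP R6, 25  (cmp 416,25)
After step 7: R5 = 9196.

9196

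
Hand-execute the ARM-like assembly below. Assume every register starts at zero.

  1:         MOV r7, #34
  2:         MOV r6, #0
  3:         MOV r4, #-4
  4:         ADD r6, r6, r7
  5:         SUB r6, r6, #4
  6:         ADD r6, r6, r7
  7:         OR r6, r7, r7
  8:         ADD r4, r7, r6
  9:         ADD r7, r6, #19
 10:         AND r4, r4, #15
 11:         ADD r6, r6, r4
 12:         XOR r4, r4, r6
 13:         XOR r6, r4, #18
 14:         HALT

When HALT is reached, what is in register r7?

r7=34
r6=0
r4=-4
r6=0+34=34
r6=34-4=30
r6=30+34=64
r6=34|34=34
r4=34+34=68
r7=34+19=53
r4=68&15=4
r6=34+4=38
r4=4^38=34
r6=34^18=48
halt.

53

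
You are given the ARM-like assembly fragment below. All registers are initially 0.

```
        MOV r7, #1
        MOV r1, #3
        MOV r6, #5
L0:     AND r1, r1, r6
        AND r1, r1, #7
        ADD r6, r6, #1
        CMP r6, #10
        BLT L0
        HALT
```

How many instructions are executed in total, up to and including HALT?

MOV r7, #1 → r7=1
MOV r1, #3 → r1=3
MOV r6, #5 → r6=5
AND r1, r1, r6 → r1=3&5=1
AND r1, r1, #7 → r1=1&7=1
ADD r6, r6, #1 → r6=5+1=6
CMP r6, #10  (cmp 6,10)
BLT L0: taken
AND r1, r1, r6 → r1=1&6=0
AND r1, r1, #7 → r1=0&7=0
ADD r6, r6, #1 → r6=6+1=7
CMP r6, #10  (cmp 7,10)
BLT L0: taken
AND r1, r1, r6 → r1=0&7=0
AND r1, r1, #7 → r1=0&7=0
ADD r6, r6, #1 → r6=7+1=8
CMP r6, #10  (cmp 8,10)
BLT L0: taken
AND r1, r1, r6 → r1=0&8=0
AND r1, r1, #7 → r1=0&7=0
ADD r6, r6, #1 → r6=8+1=9
CMP r6, #10  (cmp 9,10)
BLT L0: taken
AND r1, r1, r6 → r1=0&9=0
AND r1, r1, #7 → r1=0&7=0
ADD r6, r6, #1 → r6=9+1=10
CMP r6, #10  (cmp 10,10)
BLT L0: not taken
halt.
Total executed instructions: 29.

29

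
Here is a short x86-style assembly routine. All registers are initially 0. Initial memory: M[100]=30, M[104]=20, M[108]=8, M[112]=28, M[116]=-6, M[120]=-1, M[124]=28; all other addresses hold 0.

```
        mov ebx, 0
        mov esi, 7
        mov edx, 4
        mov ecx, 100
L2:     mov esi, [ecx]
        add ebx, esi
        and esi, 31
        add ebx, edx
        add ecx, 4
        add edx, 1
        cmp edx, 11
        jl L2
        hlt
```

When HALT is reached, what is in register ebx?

ebx=0
esi=7
edx=4
ecx=100
esi=M[100]=30
ebx=0+30=30
esi=30&31=30
ebx=30+4=34
ecx=100+4=104
edx=4+1=5
cmp edx, 11  (cmp 5,11)
jl L2: taken
esi=M[104]=20
ebx=34+20=54
esi=20&31=20
ebx=54+5=59
ecx=104+4=108
edx=5+1=6
cmp edx, 11  (cmp 6,11)
jl L2: taken
esi=M[108]=8
ebx=59+8=67
esi=8&31=8
ebx=67+6=73
ecx=108+4=112
edx=6+1=7
cmp edx, 11  (cmp 7,11)
jl L2: taken
esi=M[112]=28
ebx=73+28=101
esi=28&31=28
ebx=101+7=108
ecx=112+4=116
edx=7+1=8
cmp edx, 11  (cmp 8,11)
jl L2: taken
esi=M[116]=-6
ebx=108+(-6)=102
esi=(-6)&31=26
ebx=102+8=110
ecx=116+4=120
edx=8+1=9
cmp edx, 11  (cmp 9,11)
jl L2: taken
esi=M[120]=-1
ebx=110+(-1)=109
esi=(-1)&31=31
ebx=109+9=118
ecx=120+4=124
edx=9+1=10
cmp edx, 11  (cmp 10,11)
jl L2: taken
esi=M[124]=28
ebx=118+28=146
esi=28&31=28
ebx=146+10=156
ecx=124+4=128
edx=10+1=11
cmp edx, 11  (cmp 11,11)
jl L2: not taken
halt.

156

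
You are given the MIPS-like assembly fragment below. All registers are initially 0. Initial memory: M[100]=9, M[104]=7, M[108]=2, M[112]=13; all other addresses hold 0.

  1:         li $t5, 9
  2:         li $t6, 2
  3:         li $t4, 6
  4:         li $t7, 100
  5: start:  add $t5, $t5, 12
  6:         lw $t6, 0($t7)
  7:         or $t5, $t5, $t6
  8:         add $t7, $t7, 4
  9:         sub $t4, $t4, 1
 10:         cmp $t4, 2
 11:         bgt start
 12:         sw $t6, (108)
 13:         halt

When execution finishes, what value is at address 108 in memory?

13

$t5=9
$t6=2
$t4=6
$t7=100
$t5=9+12=21
$t6=M[100]=9
$t5=21|9=29
$t7=100+4=104
$t4=6-1=5
cmp $t4, 2  (cmp 5,2)
bgt start: taken
$t5=29+12=41
$t6=M[104]=7
$t5=41|7=47
$t7=104+4=108
$t4=5-1=4
cmp $t4, 2  (cmp 4,2)
bgt start: taken
$t5=47+12=59
$t6=M[108]=2
$t5=59|2=59
$t7=108+4=112
$t4=4-1=3
cmp $t4, 2  (cmp 3,2)
bgt start: taken
$t5=59+12=71
$t6=M[112]=13
$t5=71|13=79
$t7=112+4=116
$t4=3-1=2
cmp $t4, 2  (cmp 2,2)
bgt start: not taken
sw $t6, (108) → M[108]=13
halt.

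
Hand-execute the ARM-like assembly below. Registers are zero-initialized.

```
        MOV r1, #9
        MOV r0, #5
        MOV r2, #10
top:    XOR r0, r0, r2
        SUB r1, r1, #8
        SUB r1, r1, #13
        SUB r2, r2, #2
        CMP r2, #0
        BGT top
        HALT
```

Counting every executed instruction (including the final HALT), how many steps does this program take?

34

after MOV r1, #9: r1=9
after MOV r0, #5: r0=5
after MOV r2, #10: r2=10
after XOR r0, r0, r2: r0=5^10=15
after SUB r1, r1, #8: r1=9-8=1
after SUB r1, r1, #13: r1=1-13=-12
after SUB r2, r2, #2: r2=10-2=8
CMP r2, #0  (cmp 8,0)
BGT top: taken
after XOR r0, r0, r2: r0=15^8=7
after SUB r1, r1, #8: r1=(-12)-8=-20
after SUB r1, r1, #13: r1=(-20)-13=-33
after SUB r2, r2, #2: r2=8-2=6
CMP r2, #0  (cmp 6,0)
BGT top: taken
after XOR r0, r0, r2: r0=7^6=1
after SUB r1, r1, #8: r1=(-33)-8=-41
after SUB r1, r1, #13: r1=(-41)-13=-54
after SUB r2, r2, #2: r2=6-2=4
CMP r2, #0  (cmp 4,0)
BGT top: taken
after XOR r0, r0, r2: r0=1^4=5
after SUB r1, r1, #8: r1=(-54)-8=-62
after SUB r1, r1, #13: r1=(-62)-13=-75
after SUB r2, r2, #2: r2=4-2=2
CMP r2, #0  (cmp 2,0)
BGT top: taken
after XOR r0, r0, r2: r0=5^2=7
after SUB r1, r1, #8: r1=(-75)-8=-83
after SUB r1, r1, #13: r1=(-83)-13=-96
after SUB r2, r2, #2: r2=2-2=0
CMP r2, #0  (cmp 0,0)
BGT top: not taken
halt.
Total executed instructions: 34.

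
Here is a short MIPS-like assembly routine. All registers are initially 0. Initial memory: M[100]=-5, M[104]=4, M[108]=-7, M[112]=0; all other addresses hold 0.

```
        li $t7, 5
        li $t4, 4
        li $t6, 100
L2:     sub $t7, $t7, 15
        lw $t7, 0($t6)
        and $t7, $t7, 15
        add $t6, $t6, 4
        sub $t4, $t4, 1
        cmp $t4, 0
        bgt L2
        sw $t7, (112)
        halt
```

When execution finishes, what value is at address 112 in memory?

0

li $t7, 5 → $t7=5
li $t4, 4 → $t4=4
li $t6, 100 → $t6=100
sub $t7, $t7, 15 → $t7=5-15=-10
lw $t7, 0($t6) → $t7=M[100]=-5
and $t7, $t7, 15 → $t7=(-5)&15=11
add $t6, $t6, 4 → $t6=100+4=104
sub $t4, $t4, 1 → $t4=4-1=3
cmp $t4, 0  (cmp 3,0)
bgt L2: taken
sub $t7, $t7, 15 → $t7=11-15=-4
lw $t7, 0($t6) → $t7=M[104]=4
and $t7, $t7, 15 → $t7=4&15=4
add $t6, $t6, 4 → $t6=104+4=108
sub $t4, $t4, 1 → $t4=3-1=2
cmp $t4, 0  (cmp 2,0)
bgt L2: taken
sub $t7, $t7, 15 → $t7=4-15=-11
lw $t7, 0($t6) → $t7=M[108]=-7
and $t7, $t7, 15 → $t7=(-7)&15=9
add $t6, $t6, 4 → $t6=108+4=112
sub $t4, $t4, 1 → $t4=2-1=1
cmp $t4, 0  (cmp 1,0)
bgt L2: taken
sub $t7, $t7, 15 → $t7=9-15=-6
lw $t7, 0($t6) → $t7=M[112]=0
and $t7, $t7, 15 → $t7=0&15=0
add $t6, $t6, 4 → $t6=112+4=116
sub $t4, $t4, 1 → $t4=1-1=0
cmp $t4, 0  (cmp 0,0)
bgt L2: not taken
sw $t7, (112) → M[112]=0
halt.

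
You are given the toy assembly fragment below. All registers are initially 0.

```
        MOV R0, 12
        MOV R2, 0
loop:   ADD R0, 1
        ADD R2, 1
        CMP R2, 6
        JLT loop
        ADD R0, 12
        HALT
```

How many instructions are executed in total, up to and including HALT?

after MOV R0, 12: R0=12
after MOV R2, 0: R2=0
after ADD R0, 1: R0=12+1=13
after ADD R2, 1: R2=0+1=1
CMP R2, 6  (cmp 1,6)
JLT loop: taken
after ADD R0, 1: R0=13+1=14
after ADD R2, 1: R2=1+1=2
CMP R2, 6  (cmp 2,6)
JLT loop: taken
after ADD R0, 1: R0=14+1=15
after ADD R2, 1: R2=2+1=3
CMP R2, 6  (cmp 3,6)
JLT loop: taken
after ADD R0, 1: R0=15+1=16
after ADD R2, 1: R2=3+1=4
CMP R2, 6  (cmp 4,6)
JLT loop: taken
after ADD R0, 1: R0=16+1=17
after ADD R2, 1: R2=4+1=5
CMP R2, 6  (cmp 5,6)
JLT loop: taken
after ADD R0, 1: R0=17+1=18
after ADD R2, 1: R2=5+1=6
CMP R2, 6  (cmp 6,6)
JLT loop: not taken
after ADD R0, 12: R0=18+12=30
halt.
Total executed instructions: 28.

28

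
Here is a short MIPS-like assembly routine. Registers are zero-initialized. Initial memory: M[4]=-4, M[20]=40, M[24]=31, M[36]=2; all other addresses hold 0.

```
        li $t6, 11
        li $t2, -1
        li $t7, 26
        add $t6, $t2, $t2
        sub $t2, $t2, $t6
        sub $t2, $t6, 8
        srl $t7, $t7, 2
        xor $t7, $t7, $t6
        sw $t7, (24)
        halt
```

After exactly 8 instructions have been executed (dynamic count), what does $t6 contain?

-2

$t6=11
$t2=-1
$t7=26
$t6=(-1)+(-1)=-2
$t2=(-1)-(-2)=1
$t2=(-2)-8=-10
$t7=26>>2=6
$t7=6^(-2)=-8
After step 8: $t6 = -2.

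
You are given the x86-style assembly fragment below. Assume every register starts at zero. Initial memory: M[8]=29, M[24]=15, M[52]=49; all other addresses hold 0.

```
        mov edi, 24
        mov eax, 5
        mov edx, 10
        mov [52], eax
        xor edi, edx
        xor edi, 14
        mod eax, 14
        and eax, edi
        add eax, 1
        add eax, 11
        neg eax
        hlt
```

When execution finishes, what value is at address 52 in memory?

5

after mov edi, 24: edi=24
after mov eax, 5: eax=5
after mov edx, 10: edx=10
mov [52], eax → M[52]=5
after xor edi, edx: edi=24^10=18
after xor edi, 14: edi=18^14=28
after mod eax, 14: eax=5%14=5
after and eax, edi: eax=5&28=4
after add eax, 1: eax=4+1=5
after add eax, 11: eax=5+11=16
after neg eax: eax=-(16)=-16
halt.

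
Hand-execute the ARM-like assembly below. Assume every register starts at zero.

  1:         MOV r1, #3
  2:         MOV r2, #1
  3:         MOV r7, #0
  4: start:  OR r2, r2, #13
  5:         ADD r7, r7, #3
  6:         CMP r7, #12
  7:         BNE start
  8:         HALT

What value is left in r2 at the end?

13

r1=3
r2=1
r7=0
r2=1|13=13
r7=0+3=3
CMP r7, #12  (cmp 3,12)
BNE start: taken
r2=13|13=13
r7=3+3=6
CMP r7, #12  (cmp 6,12)
BNE start: taken
r2=13|13=13
r7=6+3=9
CMP r7, #12  (cmp 9,12)
BNE start: taken
r2=13|13=13
r7=9+3=12
CMP r7, #12  (cmp 12,12)
BNE start: not taken
halt.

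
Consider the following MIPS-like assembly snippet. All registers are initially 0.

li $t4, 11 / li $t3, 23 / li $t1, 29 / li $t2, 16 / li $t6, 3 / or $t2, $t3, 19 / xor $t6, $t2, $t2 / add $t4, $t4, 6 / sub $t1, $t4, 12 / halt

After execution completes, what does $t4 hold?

17

li $t4, 11 → $t4=11
li $t3, 23 → $t3=23
li $t1, 29 → $t1=29
li $t2, 16 → $t2=16
li $t6, 3 → $t6=3
or $t2, $t3, 19 → $t2=23|19=23
xor $t6, $t2, $t2 → $t6=23^23=0
add $t4, $t4, 6 → $t4=11+6=17
sub $t1, $t4, 12 → $t1=17-12=5
halt.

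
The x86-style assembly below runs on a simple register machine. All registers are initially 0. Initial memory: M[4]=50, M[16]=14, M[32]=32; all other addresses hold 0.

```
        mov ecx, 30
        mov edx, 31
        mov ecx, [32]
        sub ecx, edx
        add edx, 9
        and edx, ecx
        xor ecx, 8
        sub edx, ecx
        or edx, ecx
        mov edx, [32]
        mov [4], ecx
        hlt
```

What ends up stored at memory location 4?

after mov ecx, 30: ecx=30
after mov edx, 31: edx=31
after mov ecx, [32]: ecx=M[32]=32
after sub ecx, edx: ecx=32-31=1
after add edx, 9: edx=31+9=40
after and edx, ecx: edx=40&1=0
after xor ecx, 8: ecx=1^8=9
after sub edx, ecx: edx=0-9=-9
after or edx, ecx: edx=(-9)|9=-1
after mov edx, [32]: edx=M[32]=32
mov [4], ecx → M[4]=9
halt.

9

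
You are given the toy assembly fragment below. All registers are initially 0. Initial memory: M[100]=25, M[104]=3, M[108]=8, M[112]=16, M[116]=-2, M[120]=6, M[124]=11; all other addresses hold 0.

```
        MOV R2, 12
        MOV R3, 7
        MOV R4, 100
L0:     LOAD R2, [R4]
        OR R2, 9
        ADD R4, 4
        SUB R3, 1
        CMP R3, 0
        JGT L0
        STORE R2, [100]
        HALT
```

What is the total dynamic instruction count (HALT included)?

47

MOV R2, 12 → R2=12
MOV R3, 7 → R3=7
MOV R4, 100 → R4=100
LOAD R2, [R4] → R2=M[100]=25
OR R2, 9 → R2=25|9=25
ADD R4, 4 → R4=100+4=104
SUB R3, 1 → R3=7-1=6
CMP R3, 0  (cmp 6,0)
JGT L0: taken
LOAD R2, [R4] → R2=M[104]=3
OR R2, 9 → R2=3|9=11
ADD R4, 4 → R4=104+4=108
SUB R3, 1 → R3=6-1=5
CMP R3, 0  (cmp 5,0)
JGT L0: taken
LOAD R2, [R4] → R2=M[108]=8
OR R2, 9 → R2=8|9=9
ADD R4, 4 → R4=108+4=112
SUB R3, 1 → R3=5-1=4
CMP R3, 0  (cmp 4,0)
JGT L0: taken
LOAD R2, [R4] → R2=M[112]=16
OR R2, 9 → R2=16|9=25
ADD R4, 4 → R4=112+4=116
SUB R3, 1 → R3=4-1=3
CMP R3, 0  (cmp 3,0)
JGT L0: taken
LOAD R2, [R4] → R2=M[116]=-2
OR R2, 9 → R2=(-2)|9=-1
ADD R4, 4 → R4=116+4=120
SUB R3, 1 → R3=3-1=2
CMP R3, 0  (cmp 2,0)
JGT L0: taken
LOAD R2, [R4] → R2=M[120]=6
OR R2, 9 → R2=6|9=15
ADD R4, 4 → R4=120+4=124
SUB R3, 1 → R3=2-1=1
CMP R3, 0  (cmp 1,0)
JGT L0: taken
LOAD R2, [R4] → R2=M[124]=11
OR R2, 9 → R2=11|9=11
ADD R4, 4 → R4=124+4=128
SUB R3, 1 → R3=1-1=0
CMP R3, 0  (cmp 0,0)
JGT L0: not taken
STORE R2, [100] → M[100]=11
halt.
Total executed instructions: 47.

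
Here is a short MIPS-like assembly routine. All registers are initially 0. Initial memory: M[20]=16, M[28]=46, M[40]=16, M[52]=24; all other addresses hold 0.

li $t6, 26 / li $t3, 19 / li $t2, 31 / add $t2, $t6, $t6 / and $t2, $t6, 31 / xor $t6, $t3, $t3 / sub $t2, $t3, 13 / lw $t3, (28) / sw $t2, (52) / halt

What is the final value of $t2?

6

$t6=26
$t3=19
$t2=31
$t2=26+26=52
$t2=26&31=26
$t6=19^19=0
$t2=19-13=6
$t3=M[28]=46
sw $t2, (52) → M[52]=6
halt.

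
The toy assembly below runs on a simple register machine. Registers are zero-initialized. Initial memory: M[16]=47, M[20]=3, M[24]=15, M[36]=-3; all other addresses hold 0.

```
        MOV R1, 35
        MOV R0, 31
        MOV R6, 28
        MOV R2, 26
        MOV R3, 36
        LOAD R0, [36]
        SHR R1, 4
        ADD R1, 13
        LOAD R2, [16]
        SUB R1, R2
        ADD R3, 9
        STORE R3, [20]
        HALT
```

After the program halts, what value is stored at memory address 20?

45

MOV R1, 35 → R1=35
MOV R0, 31 → R0=31
MOV R6, 28 → R6=28
MOV R2, 26 → R2=26
MOV R3, 36 → R3=36
LOAD R0, [36] → R0=M[36]=-3
SHR R1, 4 → R1=35>>4=2
ADD R1, 13 → R1=2+13=15
LOAD R2, [16] → R2=M[16]=47
SUB R1, R2 → R1=15-47=-32
ADD R3, 9 → R3=36+9=45
STORE R3, [20] → M[20]=45
halt.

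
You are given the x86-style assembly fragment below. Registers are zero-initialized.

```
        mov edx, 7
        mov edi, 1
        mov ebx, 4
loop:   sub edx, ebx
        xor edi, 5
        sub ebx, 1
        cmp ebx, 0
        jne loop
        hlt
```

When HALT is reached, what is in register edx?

-3

after mov edx, 7: edx=7
after mov edi, 1: edi=1
after mov ebx, 4: ebx=4
after sub edx, ebx: edx=7-4=3
after xor edi, 5: edi=1^5=4
after sub ebx, 1: ebx=4-1=3
cmp ebx, 0  (cmp 3,0)
jne loop: taken
after sub edx, ebx: edx=3-3=0
after xor edi, 5: edi=4^5=1
after sub ebx, 1: ebx=3-1=2
cmp ebx, 0  (cmp 2,0)
jne loop: taken
after sub edx, ebx: edx=0-2=-2
after xor edi, 5: edi=1^5=4
after sub ebx, 1: ebx=2-1=1
cmp ebx, 0  (cmp 1,0)
jne loop: taken
after sub edx, ebx: edx=(-2)-1=-3
after xor edi, 5: edi=4^5=1
after sub ebx, 1: ebx=1-1=0
cmp ebx, 0  (cmp 0,0)
jne loop: not taken
halt.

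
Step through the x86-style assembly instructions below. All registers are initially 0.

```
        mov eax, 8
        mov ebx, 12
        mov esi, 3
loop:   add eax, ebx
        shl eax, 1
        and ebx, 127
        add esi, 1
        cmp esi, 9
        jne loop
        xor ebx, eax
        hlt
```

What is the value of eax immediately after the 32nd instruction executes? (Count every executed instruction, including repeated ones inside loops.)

1000

after mov eax, 8: eax=8
after mov ebx, 12: ebx=12
after mov esi, 3: esi=3
after add eax, ebx: eax=8+12=20
after shl eax, 1: eax=20<<1=40
after and ebx, 127: ebx=12&127=12
after add esi, 1: esi=3+1=4
cmp esi, 9  (cmp 4,9)
jne loop: taken
after add eax, ebx: eax=40+12=52
after shl eax, 1: eax=52<<1=104
after and ebx, 127: ebx=12&127=12
after add esi, 1: esi=4+1=5
cmp esi, 9  (cmp 5,9)
jne loop: taken
after add eax, ebx: eax=104+12=116
after shl eax, 1: eax=116<<1=232
after and ebx, 127: ebx=12&127=12
after add esi, 1: esi=5+1=6
cmp esi, 9  (cmp 6,9)
jne loop: taken
after add eax, ebx: eax=232+12=244
after shl eax, 1: eax=244<<1=488
after and ebx, 127: ebx=12&127=12
after add esi, 1: esi=6+1=7
cmp esi, 9  (cmp 7,9)
jne loop: taken
after add eax, ebx: eax=488+12=500
after shl eax, 1: eax=500<<1=1000
after and ebx, 127: ebx=12&127=12
after add esi, 1: esi=7+1=8
cmp esi, 9  (cmp 8,9)
After step 32: eax = 1000.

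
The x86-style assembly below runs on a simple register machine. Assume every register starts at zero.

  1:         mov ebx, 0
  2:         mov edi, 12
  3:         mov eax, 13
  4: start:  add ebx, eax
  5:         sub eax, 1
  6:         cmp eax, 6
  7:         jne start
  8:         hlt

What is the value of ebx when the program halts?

mov ebx, 0 → ebx=0
mov edi, 12 → edi=12
mov eax, 13 → eax=13
add ebx, eax → ebx=0+13=13
sub eax, 1 → eax=13-1=12
cmp eax, 6  (cmp 12,6)
jne start: taken
add ebx, eax → ebx=13+12=25
sub eax, 1 → eax=12-1=11
cmp eax, 6  (cmp 11,6)
jne start: taken
add ebx, eax → ebx=25+11=36
sub eax, 1 → eax=11-1=10
cmp eax, 6  (cmp 10,6)
jne start: taken
add ebx, eax → ebx=36+10=46
sub eax, 1 → eax=10-1=9
cmp eax, 6  (cmp 9,6)
jne start: taken
add ebx, eax → ebx=46+9=55
sub eax, 1 → eax=9-1=8
cmp eax, 6  (cmp 8,6)
jne start: taken
add ebx, eax → ebx=55+8=63
sub eax, 1 → eax=8-1=7
cmp eax, 6  (cmp 7,6)
jne start: taken
add ebx, eax → ebx=63+7=70
sub eax, 1 → eax=7-1=6
cmp eax, 6  (cmp 6,6)
jne start: not taken
halt.

70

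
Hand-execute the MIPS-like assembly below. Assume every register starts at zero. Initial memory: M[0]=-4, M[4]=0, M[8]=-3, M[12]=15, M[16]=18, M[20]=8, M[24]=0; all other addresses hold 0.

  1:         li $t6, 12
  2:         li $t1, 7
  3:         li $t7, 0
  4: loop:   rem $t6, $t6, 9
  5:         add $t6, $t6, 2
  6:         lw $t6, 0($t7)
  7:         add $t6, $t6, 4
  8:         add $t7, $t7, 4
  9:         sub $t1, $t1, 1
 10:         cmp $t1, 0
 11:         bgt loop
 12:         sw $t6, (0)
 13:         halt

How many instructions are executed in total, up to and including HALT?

61

after li $t6, 12: $t6=12
after li $t1, 7: $t1=7
after li $t7, 0: $t7=0
after rem $t6, $t6, 9: $t6=12%9=3
after add $t6, $t6, 2: $t6=3+2=5
after lw $t6, 0($t7): $t6=M[0]=-4
after add $t6, $t6, 4: $t6=(-4)+4=0
after add $t7, $t7, 4: $t7=0+4=4
after sub $t1, $t1, 1: $t1=7-1=6
cmp $t1, 0  (cmp 6,0)
bgt loop: taken
after rem $t6, $t6, 9: $t6=0%9=0
after add $t6, $t6, 2: $t6=0+2=2
after lw $t6, 0($t7): $t6=M[4]=0
after add $t6, $t6, 4: $t6=0+4=4
after add $t7, $t7, 4: $t7=4+4=8
after sub $t1, $t1, 1: $t1=6-1=5
cmp $t1, 0  (cmp 5,0)
bgt loop: taken
after rem $t6, $t6, 9: $t6=4%9=4
after add $t6, $t6, 2: $t6=4+2=6
after lw $t6, 0($t7): $t6=M[8]=-3
after add $t6, $t6, 4: $t6=(-3)+4=1
after add $t7, $t7, 4: $t7=8+4=12
after sub $t1, $t1, 1: $t1=5-1=4
cmp $t1, 0  (cmp 4,0)
bgt loop: taken
after rem $t6, $t6, 9: $t6=1%9=1
after add $t6, $t6, 2: $t6=1+2=3
after lw $t6, 0($t7): $t6=M[12]=15
after add $t6, $t6, 4: $t6=15+4=19
after add $t7, $t7, 4: $t7=12+4=16
after sub $t1, $t1, 1: $t1=4-1=3
cmp $t1, 0  (cmp 3,0)
bgt loop: taken
after rem $t6, $t6, 9: $t6=19%9=1
after add $t6, $t6, 2: $t6=1+2=3
after lw $t6, 0($t7): $t6=M[16]=18
after add $t6, $t6, 4: $t6=18+4=22
after add $t7, $t7, 4: $t7=16+4=20
after sub $t1, $t1, 1: $t1=3-1=2
cmp $t1, 0  (cmp 2,0)
bgt loop: taken
after rem $t6, $t6, 9: $t6=22%9=4
after add $t6, $t6, 2: $t6=4+2=6
after lw $t6, 0($t7): $t6=M[20]=8
after add $t6, $t6, 4: $t6=8+4=12
after add $t7, $t7, 4: $t7=20+4=24
after sub $t1, $t1, 1: $t1=2-1=1
cmp $t1, 0  (cmp 1,0)
bgt loop: taken
after rem $t6, $t6, 9: $t6=12%9=3
after add $t6, $t6, 2: $t6=3+2=5
after lw $t6, 0($t7): $t6=M[24]=0
after add $t6, $t6, 4: $t6=0+4=4
after add $t7, $t7, 4: $t7=24+4=28
after sub $t1, $t1, 1: $t1=1-1=0
cmp $t1, 0  (cmp 0,0)
bgt loop: not taken
sw $t6, (0) → M[0]=4
halt.
Total executed instructions: 61.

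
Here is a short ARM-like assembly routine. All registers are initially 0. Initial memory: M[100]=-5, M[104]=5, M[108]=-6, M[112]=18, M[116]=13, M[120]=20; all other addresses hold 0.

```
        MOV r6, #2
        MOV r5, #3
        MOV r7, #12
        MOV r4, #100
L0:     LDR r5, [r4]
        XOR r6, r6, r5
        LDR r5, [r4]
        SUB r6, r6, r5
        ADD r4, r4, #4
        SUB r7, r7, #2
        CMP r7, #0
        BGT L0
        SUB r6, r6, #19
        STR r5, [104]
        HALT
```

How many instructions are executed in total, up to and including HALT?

MOV r6, #2 → r6=2
MOV r5, #3 → r5=3
MOV r7, #12 → r7=12
MOV r4, #100 → r4=100
LDR r5, [r4] → r5=M[100]=-5
XOR r6, r6, r5 → r6=2^(-5)=-7
LDR r5, [r4] → r5=M[100]=-5
SUB r6, r6, r5 → r6=(-7)-(-5)=-2
ADD r4, r4, #4 → r4=100+4=104
SUB r7, r7, #2 → r7=12-2=10
CMP r7, #0  (cmp 10,0)
BGT L0: taken
LDR r5, [r4] → r5=M[104]=5
XOR r6, r6, r5 → r6=(-2)^5=-5
LDR r5, [r4] → r5=M[104]=5
SUB r6, r6, r5 → r6=(-5)-5=-10
ADD r4, r4, #4 → r4=104+4=108
SUB r7, r7, #2 → r7=10-2=8
CMP r7, #0  (cmp 8,0)
BGT L0: taken
LDR r5, [r4] → r5=M[108]=-6
XOR r6, r6, r5 → r6=(-10)^(-6)=12
LDR r5, [r4] → r5=M[108]=-6
SUB r6, r6, r5 → r6=12-(-6)=18
ADD r4, r4, #4 → r4=108+4=112
SUB r7, r7, #2 → r7=8-2=6
CMP r7, #0  (cmp 6,0)
BGT L0: taken
LDR r5, [r4] → r5=M[112]=18
XOR r6, r6, r5 → r6=18^18=0
LDR r5, [r4] → r5=M[112]=18
SUB r6, r6, r5 → r6=0-18=-18
ADD r4, r4, #4 → r4=112+4=116
SUB r7, r7, #2 → r7=6-2=4
CMP r7, #0  (cmp 4,0)
BGT L0: taken
LDR r5, [r4] → r5=M[116]=13
XOR r6, r6, r5 → r6=(-18)^13=-29
LDR r5, [r4] → r5=M[116]=13
SUB r6, r6, r5 → r6=(-29)-13=-42
ADD r4, r4, #4 → r4=116+4=120
SUB r7, r7, #2 → r7=4-2=2
CMP r7, #0  (cmp 2,0)
BGT L0: taken
LDR r5, [r4] → r5=M[120]=20
XOR r6, r6, r5 → r6=(-42)^20=-62
LDR r5, [r4] → r5=M[120]=20
SUB r6, r6, r5 → r6=(-62)-20=-82
ADD r4, r4, #4 → r4=120+4=124
SUB r7, r7, #2 → r7=2-2=0
CMP r7, #0  (cmp 0,0)
BGT L0: not taken
SUB r6, r6, #19 → r6=(-82)-19=-101
STR r5, [104] → M[104]=20
halt.
Total executed instructions: 55.

55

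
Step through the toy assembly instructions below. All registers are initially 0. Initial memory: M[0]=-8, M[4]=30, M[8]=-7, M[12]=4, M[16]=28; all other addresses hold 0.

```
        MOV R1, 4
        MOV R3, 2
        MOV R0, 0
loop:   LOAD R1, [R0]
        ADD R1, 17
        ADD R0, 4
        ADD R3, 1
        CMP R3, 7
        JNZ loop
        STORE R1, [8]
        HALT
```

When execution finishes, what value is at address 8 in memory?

MOV R1, 4 → R1=4
MOV R3, 2 → R3=2
MOV R0, 0 → R0=0
LOAD R1, [R0] → R1=M[0]=-8
ADD R1, 17 → R1=(-8)+17=9
ADD R0, 4 → R0=0+4=4
ADD R3, 1 → R3=2+1=3
CMP R3, 7  (cmp 3,7)
JNZ loop: taken
LOAD R1, [R0] → R1=M[4]=30
ADD R1, 17 → R1=30+17=47
ADD R0, 4 → R0=4+4=8
ADD R3, 1 → R3=3+1=4
CMP R3, 7  (cmp 4,7)
JNZ loop: taken
LOAD R1, [R0] → R1=M[8]=-7
ADD R1, 17 → R1=(-7)+17=10
ADD R0, 4 → R0=8+4=12
ADD R3, 1 → R3=4+1=5
CMP R3, 7  (cmp 5,7)
JNZ loop: taken
LOAD R1, [R0] → R1=M[12]=4
ADD R1, 17 → R1=4+17=21
ADD R0, 4 → R0=12+4=16
ADD R3, 1 → R3=5+1=6
CMP R3, 7  (cmp 6,7)
JNZ loop: taken
LOAD R1, [R0] → R1=M[16]=28
ADD R1, 17 → R1=28+17=45
ADD R0, 4 → R0=16+4=20
ADD R3, 1 → R3=6+1=7
CMP R3, 7  (cmp 7,7)
JNZ loop: not taken
STORE R1, [8] → M[8]=45
halt.

45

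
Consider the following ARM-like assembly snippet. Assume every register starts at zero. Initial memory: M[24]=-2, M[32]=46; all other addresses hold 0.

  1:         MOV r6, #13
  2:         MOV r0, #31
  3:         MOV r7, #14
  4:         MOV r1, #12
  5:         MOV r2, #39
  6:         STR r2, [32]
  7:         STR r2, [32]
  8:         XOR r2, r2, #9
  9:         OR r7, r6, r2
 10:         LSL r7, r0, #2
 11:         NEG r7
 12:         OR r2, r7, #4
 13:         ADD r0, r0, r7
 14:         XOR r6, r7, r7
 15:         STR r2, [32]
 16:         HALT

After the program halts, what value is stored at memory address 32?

r6=13
r0=31
r7=14
r1=12
r2=39
STR r2, [32] → M[32]=39
STR r2, [32] → M[32]=39
r2=39^9=46
r7=13|46=47
r7=31<<2=124
r7=-(124)=-124
r2=(-124)|4=-124
r0=31+(-124)=-93
r6=(-124)^(-124)=0
STR r2, [32] → M[32]=-124
halt.

-124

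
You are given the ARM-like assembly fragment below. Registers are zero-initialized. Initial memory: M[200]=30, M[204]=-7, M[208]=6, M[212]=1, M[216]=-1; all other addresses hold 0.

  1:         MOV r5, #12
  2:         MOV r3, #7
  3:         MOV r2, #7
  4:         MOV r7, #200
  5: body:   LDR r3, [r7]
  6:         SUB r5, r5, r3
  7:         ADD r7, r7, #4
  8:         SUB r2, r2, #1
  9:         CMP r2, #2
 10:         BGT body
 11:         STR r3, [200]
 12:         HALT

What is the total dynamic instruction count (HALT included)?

r5=12
r3=7
r2=7
r7=200
r3=M[200]=30
r5=12-30=-18
r7=200+4=204
r2=7-1=6
CMP r2, #2  (cmp 6,2)
BGT body: taken
r3=M[204]=-7
r5=(-18)-(-7)=-11
r7=204+4=208
r2=6-1=5
CMP r2, #2  (cmp 5,2)
BGT body: taken
r3=M[208]=6
r5=(-11)-6=-17
r7=208+4=212
r2=5-1=4
CMP r2, #2  (cmp 4,2)
BGT body: taken
r3=M[212]=1
r5=(-17)-1=-18
r7=212+4=216
r2=4-1=3
CMP r2, #2  (cmp 3,2)
BGT body: taken
r3=M[216]=-1
r5=(-18)-(-1)=-17
r7=216+4=220
r2=3-1=2
CMP r2, #2  (cmp 2,2)
BGT body: not taken
STR r3, [200] → M[200]=-1
halt.
Total executed instructions: 36.

36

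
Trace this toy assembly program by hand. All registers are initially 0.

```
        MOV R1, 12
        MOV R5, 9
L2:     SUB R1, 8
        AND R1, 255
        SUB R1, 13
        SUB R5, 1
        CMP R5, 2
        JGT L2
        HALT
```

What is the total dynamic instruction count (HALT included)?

45

R1=12
R5=9
R1=12-8=4
R1=4&255=4
R1=4-13=-9
R5=9-1=8
CMP R5, 2  (cmp 8,2)
JGT L2: taken
R1=(-9)-8=-17
R1=(-17)&255=239
R1=239-13=226
R5=8-1=7
CMP R5, 2  (cmp 7,2)
JGT L2: taken
R1=226-8=218
R1=218&255=218
R1=218-13=205
R5=7-1=6
CMP R5, 2  (cmp 6,2)
JGT L2: taken
R1=205-8=197
R1=197&255=197
R1=197-13=184
R5=6-1=5
CMP R5, 2  (cmp 5,2)
JGT L2: taken
R1=184-8=176
R1=176&255=176
R1=176-13=163
R5=5-1=4
CMP R5, 2  (cmp 4,2)
JGT L2: taken
R1=163-8=155
R1=155&255=155
R1=155-13=142
R5=4-1=3
CMP R5, 2  (cmp 3,2)
JGT L2: taken
R1=142-8=134
R1=134&255=134
R1=134-13=121
R5=3-1=2
CMP R5, 2  (cmp 2,2)
JGT L2: not taken
halt.
Total executed instructions: 45.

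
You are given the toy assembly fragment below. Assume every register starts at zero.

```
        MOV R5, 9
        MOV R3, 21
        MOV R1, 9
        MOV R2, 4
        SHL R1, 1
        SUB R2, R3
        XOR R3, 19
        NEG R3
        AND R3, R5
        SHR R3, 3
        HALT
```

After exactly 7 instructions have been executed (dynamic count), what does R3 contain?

6

after MOV R5, 9: R5=9
after MOV R3, 21: R3=21
after MOV R1, 9: R1=9
after MOV R2, 4: R2=4
after SHL R1, 1: R1=9<<1=18
after SUB R2, R3: R2=4-21=-17
after XOR R3, 19: R3=21^19=6
After step 7: R3 = 6.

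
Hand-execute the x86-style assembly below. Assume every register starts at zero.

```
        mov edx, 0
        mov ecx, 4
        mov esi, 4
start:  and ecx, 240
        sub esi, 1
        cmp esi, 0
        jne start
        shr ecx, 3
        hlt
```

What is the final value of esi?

mov edx, 0 → edx=0
mov ecx, 4 → ecx=4
mov esi, 4 → esi=4
and ecx, 240 → ecx=4&240=0
sub esi, 1 → esi=4-1=3
cmp esi, 0  (cmp 3,0)
jne start: taken
and ecx, 240 → ecx=0&240=0
sub esi, 1 → esi=3-1=2
cmp esi, 0  (cmp 2,0)
jne start: taken
and ecx, 240 → ecx=0&240=0
sub esi, 1 → esi=2-1=1
cmp esi, 0  (cmp 1,0)
jne start: taken
and ecx, 240 → ecx=0&240=0
sub esi, 1 → esi=1-1=0
cmp esi, 0  (cmp 0,0)
jne start: not taken
shr ecx, 3 → ecx=0>>3=0
halt.

0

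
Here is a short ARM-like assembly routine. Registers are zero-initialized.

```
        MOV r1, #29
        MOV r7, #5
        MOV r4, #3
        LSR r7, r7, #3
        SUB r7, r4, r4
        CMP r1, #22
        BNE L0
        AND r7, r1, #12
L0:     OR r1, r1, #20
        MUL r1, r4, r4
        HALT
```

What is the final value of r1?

MOV r1, #29 → r1=29
MOV r7, #5 → r7=5
MOV r4, #3 → r4=3
LSR r7, r7, #3 → r7=5>>3=0
SUB r7, r4, r4 → r7=3-3=0
CMP r1, #22  (cmp 29,22)
BNE L0: taken
OR r1, r1, #20 → r1=29|20=29
MUL r1, r4, r4 → r1=3*3=9
halt.

9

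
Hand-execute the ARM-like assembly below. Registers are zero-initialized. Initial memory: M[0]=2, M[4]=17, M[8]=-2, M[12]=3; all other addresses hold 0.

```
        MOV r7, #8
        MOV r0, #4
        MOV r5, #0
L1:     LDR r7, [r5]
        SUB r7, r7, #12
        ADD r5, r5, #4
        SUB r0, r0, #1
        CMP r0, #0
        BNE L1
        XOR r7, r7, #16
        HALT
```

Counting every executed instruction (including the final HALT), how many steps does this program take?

after MOV r7, #8: r7=8
after MOV r0, #4: r0=4
after MOV r5, #0: r5=0
after LDR r7, [r5]: r7=M[0]=2
after SUB r7, r7, #12: r7=2-12=-10
after ADD r5, r5, #4: r5=0+4=4
after SUB r0, r0, #1: r0=4-1=3
CMP r0, #0  (cmp 3,0)
BNE L1: taken
after LDR r7, [r5]: r7=M[4]=17
after SUB r7, r7, #12: r7=17-12=5
after ADD r5, r5, #4: r5=4+4=8
after SUB r0, r0, #1: r0=3-1=2
CMP r0, #0  (cmp 2,0)
BNE L1: taken
after LDR r7, [r5]: r7=M[8]=-2
after SUB r7, r7, #12: r7=(-2)-12=-14
after ADD r5, r5, #4: r5=8+4=12
after SUB r0, r0, #1: r0=2-1=1
CMP r0, #0  (cmp 1,0)
BNE L1: taken
after LDR r7, [r5]: r7=M[12]=3
after SUB r7, r7, #12: r7=3-12=-9
after ADD r5, r5, #4: r5=12+4=16
after SUB r0, r0, #1: r0=1-1=0
CMP r0, #0  (cmp 0,0)
BNE L1: not taken
after XOR r7, r7, #16: r7=(-9)^16=-25
halt.
Total executed instructions: 29.

29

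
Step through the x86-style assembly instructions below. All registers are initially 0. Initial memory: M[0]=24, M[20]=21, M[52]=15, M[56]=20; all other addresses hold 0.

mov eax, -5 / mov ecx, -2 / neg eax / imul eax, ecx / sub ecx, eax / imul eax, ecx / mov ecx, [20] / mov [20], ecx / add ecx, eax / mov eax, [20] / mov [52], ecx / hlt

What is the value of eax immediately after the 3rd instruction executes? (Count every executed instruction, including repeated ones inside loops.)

eax=-5
ecx=-2
eax=-(-5)=5
After step 3: eax = 5.

5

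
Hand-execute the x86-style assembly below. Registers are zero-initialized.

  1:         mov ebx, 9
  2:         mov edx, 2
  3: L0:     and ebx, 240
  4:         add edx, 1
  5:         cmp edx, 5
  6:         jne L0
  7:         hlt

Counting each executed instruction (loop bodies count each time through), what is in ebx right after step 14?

mov ebx, 9 → ebx=9
mov edx, 2 → edx=2
and ebx, 240 → ebx=9&240=0
add edx, 1 → edx=2+1=3
cmp edx, 5  (cmp 3,5)
jne L0: taken
and ebx, 240 → ebx=0&240=0
add edx, 1 → edx=3+1=4
cmp edx, 5  (cmp 4,5)
jne L0: taken
and ebx, 240 → ebx=0&240=0
add edx, 1 → edx=4+1=5
cmp edx, 5  (cmp 5,5)
jne L0: not taken
After step 14: ebx = 0.

0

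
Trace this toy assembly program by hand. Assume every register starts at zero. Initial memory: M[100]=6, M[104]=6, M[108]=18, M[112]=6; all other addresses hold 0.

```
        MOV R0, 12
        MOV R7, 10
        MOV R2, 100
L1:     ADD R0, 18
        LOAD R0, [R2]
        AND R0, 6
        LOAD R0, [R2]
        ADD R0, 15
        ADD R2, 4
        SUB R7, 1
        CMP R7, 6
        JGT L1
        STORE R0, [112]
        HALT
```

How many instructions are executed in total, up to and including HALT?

41

MOV R0, 12 → R0=12
MOV R7, 10 → R7=10
MOV R2, 100 → R2=100
ADD R0, 18 → R0=12+18=30
LOAD R0, [R2] → R0=M[100]=6
AND R0, 6 → R0=6&6=6
LOAD R0, [R2] → R0=M[100]=6
ADD R0, 15 → R0=6+15=21
ADD R2, 4 → R2=100+4=104
SUB R7, 1 → R7=10-1=9
CMP R7, 6  (cmp 9,6)
JGT L1: taken
ADD R0, 18 → R0=21+18=39
LOAD R0, [R2] → R0=M[104]=6
AND R0, 6 → R0=6&6=6
LOAD R0, [R2] → R0=M[104]=6
ADD R0, 15 → R0=6+15=21
ADD R2, 4 → R2=104+4=108
SUB R7, 1 → R7=9-1=8
CMP R7, 6  (cmp 8,6)
JGT L1: taken
ADD R0, 18 → R0=21+18=39
LOAD R0, [R2] → R0=M[108]=18
AND R0, 6 → R0=18&6=2
LOAD R0, [R2] → R0=M[108]=18
ADD R0, 15 → R0=18+15=33
ADD R2, 4 → R2=108+4=112
SUB R7, 1 → R7=8-1=7
CMP R7, 6  (cmp 7,6)
JGT L1: taken
ADD R0, 18 → R0=33+18=51
LOAD R0, [R2] → R0=M[112]=6
AND R0, 6 → R0=6&6=6
LOAD R0, [R2] → R0=M[112]=6
ADD R0, 15 → R0=6+15=21
ADD R2, 4 → R2=112+4=116
SUB R7, 1 → R7=7-1=6
CMP R7, 6  (cmp 6,6)
JGT L1: not taken
STORE R0, [112] → M[112]=21
halt.
Total executed instructions: 41.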